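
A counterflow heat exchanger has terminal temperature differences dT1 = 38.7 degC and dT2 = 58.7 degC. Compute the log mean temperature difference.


LMTD = (dT1 - dT2) / ln(dT1/dT2)
= (38.7 - 58.7) / ln(38.7 / 58.7) = -20 / -0.4166 = 48.01

48.01 degC


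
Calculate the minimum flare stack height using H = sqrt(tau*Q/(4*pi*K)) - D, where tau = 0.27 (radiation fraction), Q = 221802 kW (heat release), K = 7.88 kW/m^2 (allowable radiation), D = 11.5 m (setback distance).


tau*Q/(4*pi*K) = 0.27 * 221802 / (4 * pi * 7.88) = 604.774
sqrt(604.774) = 24.5922
H = 24.5922 - 11.5 = 13.09

13.09 m


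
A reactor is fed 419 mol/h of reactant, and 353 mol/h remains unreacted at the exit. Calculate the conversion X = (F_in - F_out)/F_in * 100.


X = (F_in - F_out) / F_in * 100
Moles reacted = 419 - 353 = 66
X = 66 / 419 * 100
= 0.1575 * 100
= 15.75 %

15.75 %


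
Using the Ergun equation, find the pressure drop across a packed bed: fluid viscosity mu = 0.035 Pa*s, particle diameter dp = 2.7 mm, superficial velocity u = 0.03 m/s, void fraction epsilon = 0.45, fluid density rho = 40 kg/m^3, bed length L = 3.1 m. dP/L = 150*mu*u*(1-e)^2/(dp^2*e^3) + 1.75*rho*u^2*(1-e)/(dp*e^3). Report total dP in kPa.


dp = 2.7 mm = 0.0027 m
Viscous term = 150*0.035*0.03*(1-0.45)^2 / (0.0027^2*0.45^3) = 71720.1
Inertial term = 1.75*40*0.03^2*(1-0.45) / (0.0027*0.45^3) = 140.832
dP/L = 71720.1 + 140.832 = 71860.9 Pa/m
dP = 71860.9 * 3.1 / 1000 = 222.8 kPa

222.8 kPa


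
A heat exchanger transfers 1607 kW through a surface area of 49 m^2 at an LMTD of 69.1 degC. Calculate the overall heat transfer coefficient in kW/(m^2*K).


From Q = U*A*LMTD, U = Q / (A * LMTD)
U = 1607 / (49 * 69.1) = 1607 / 3385.9 = 0.4746

0.4746 kW/(m^2*K)


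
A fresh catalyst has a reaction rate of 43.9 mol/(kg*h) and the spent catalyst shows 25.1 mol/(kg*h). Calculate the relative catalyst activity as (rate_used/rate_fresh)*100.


Activity (%) = (rate_used / rate_fresh) * 100
rate_used = 25.1, rate_fresh = 43.9
= (25.1 / 43.9) * 100
= 0.5718 * 100 = 57.18

57.18 %


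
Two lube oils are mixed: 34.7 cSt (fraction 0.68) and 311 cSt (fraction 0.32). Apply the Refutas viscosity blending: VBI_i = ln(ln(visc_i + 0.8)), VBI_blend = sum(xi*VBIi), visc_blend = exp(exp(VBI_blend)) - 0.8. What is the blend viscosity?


Refutas method: VBN_i = 14.534*ln(ln(visc_i + 0.8)) + 10.975, blended linearly by mass fraction; since VBN is linear in VBI_i = ln(ln(visc_i + 0.8)) and the fractions sum to 1, blend VBI directly: visc = exp(exp(VBI_blend)) - 0.8
VBI_1 = ln(ln(34.7 + 0.8)) = 1.27243
VBI_2 = ln(ln(311 + 0.8)) = 1.74787
VBI_blend = 0.68 * 1.27243 + 0.32 * 1.74787 = 1.42457
visc_blend = exp(exp(1.42457)) - 0.8 = 63.02

63.02 cSt


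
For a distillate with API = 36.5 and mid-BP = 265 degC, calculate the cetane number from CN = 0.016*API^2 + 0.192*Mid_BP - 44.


CN = 0.016 * 36.5^2 + 0.192 * 265 - 44
CN = 21.316 + 50.88 - 44 = 28.196

28.196


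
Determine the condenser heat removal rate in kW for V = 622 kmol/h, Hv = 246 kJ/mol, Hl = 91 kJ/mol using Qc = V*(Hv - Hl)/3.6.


Qc = 622 * (246 - 91) / 3.6 = 622 * 155 / 3.6 = 26780

26780 kW


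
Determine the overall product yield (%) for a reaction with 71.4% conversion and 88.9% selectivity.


Overall yield = conversion (%) * selectivity (%) / 100
Conversion = 71.4%, Selectivity = 88.9%
Y = 71.4 * 88.9 / 100
= 63.4746 %

63.4746 %


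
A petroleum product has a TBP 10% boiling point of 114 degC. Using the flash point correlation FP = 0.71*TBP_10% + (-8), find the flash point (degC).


FP = 0.71 * 114 + (-8) = 72.94

72.94 degC


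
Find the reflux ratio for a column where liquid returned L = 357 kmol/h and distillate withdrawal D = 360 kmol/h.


Reflux ratio definition: R = L / D (liquid returned / distillate withdrawn)
L = 357 kmol/h, D = 360 kmol/h
R = 357 / 360 = 0.9917

0.9917


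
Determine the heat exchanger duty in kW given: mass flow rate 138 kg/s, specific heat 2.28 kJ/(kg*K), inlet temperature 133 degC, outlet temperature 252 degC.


Q = m_dot * cp * delta_T
delta_T = 252 - 133 = 119 K
Q = 138 * 2.28 * 119
= 314.64 * 119
= 37442.16 kW

37442.16 kW


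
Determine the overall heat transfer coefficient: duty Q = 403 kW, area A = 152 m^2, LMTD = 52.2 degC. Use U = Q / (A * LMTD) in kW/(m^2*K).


From Q = U*A*LMTD, U = Q / (A * LMTD)
U = 403 / (152 * 52.2) = 403 / 7934.4 = 0.05079

0.05079 kW/(m^2*K)


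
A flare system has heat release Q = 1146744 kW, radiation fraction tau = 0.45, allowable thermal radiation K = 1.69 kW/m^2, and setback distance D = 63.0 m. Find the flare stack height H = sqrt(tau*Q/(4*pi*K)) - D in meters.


tau*Q/(4*pi*K) = 0.45 * 1146744 / (4 * pi * 1.69) = 24298.7
sqrt(24298.7) = 155.88
H = 155.88 - 63.0 = 92.88

92.88 m


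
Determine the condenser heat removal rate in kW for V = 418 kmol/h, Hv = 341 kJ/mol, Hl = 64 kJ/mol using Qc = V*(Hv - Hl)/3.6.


Qc = 418 * (341 - 64) / 3.6 = 418 * 277 / 3.6 = 32160

32160 kW


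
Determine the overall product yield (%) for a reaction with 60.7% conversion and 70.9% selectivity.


Overall yield = conversion (%) * selectivity (%) / 100
Conversion = 60.7%, Selectivity = 70.9%
Y = 60.7 * 70.9 / 100
= 43.0363 %

43.0363 %


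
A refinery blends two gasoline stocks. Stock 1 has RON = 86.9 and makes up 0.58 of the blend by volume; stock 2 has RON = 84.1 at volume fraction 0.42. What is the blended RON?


Linear blending: RON_blend = sum(vi * RONi)
Contribution 1: 0.58 * 86.9 = 50.402
Contribution 2: 0.42 * 84.1 = 35.322
RON_blend = 50.402 + 35.322 = 85.724

85.724


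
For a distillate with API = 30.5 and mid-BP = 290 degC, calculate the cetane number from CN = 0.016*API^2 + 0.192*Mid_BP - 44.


CN = 0.016 * 30.5^2 + 0.192 * 290 - 44
CN = 14.884 + 55.68 - 44 = 26.564

26.564


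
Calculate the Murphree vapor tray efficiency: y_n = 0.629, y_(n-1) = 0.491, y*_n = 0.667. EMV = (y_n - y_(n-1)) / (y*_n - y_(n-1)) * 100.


Murphree vapor efficiency: EMV = (y_n - y_(n-1)) / (y*_n - y_(n-1)) * 100
EMV = (0.629 - 0.491) / (0.667 - 0.491) * 100 = 0.138 / 0.176 * 100 = 78.41

78.41 %


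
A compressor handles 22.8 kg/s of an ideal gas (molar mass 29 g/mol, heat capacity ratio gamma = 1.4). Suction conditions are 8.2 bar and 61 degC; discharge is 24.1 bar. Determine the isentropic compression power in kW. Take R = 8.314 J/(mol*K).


Isentropic work: W = m*(gamma/(gamma-1))*(R*T1/MW)*((P2/P1)^((gamma-1)/gamma) - 1)
T1 = 61 + 273.15 = 334.15 K
Pressure ratio = 24.1 / 8.2 = 2.93902
Exponent = (1.4 - 1)/1.4 = 0.285714
(P2/P1)^exp - 1 = 2.93902^0.285714 - 1 = 0.36073
W = 22.8 * 1.4 / 0.4 * 8.314 * 334.15 / 29 * 0.36073 = 2758

2758 kW


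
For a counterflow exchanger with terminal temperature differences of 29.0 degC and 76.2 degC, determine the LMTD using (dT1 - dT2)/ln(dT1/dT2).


LMTD = (dT1 - dT2) / ln(dT1/dT2)
= (29.0 - 76.2) / ln(29.0 / 76.2) = -47.2 / -0.966066 = 48.86

48.86 degC


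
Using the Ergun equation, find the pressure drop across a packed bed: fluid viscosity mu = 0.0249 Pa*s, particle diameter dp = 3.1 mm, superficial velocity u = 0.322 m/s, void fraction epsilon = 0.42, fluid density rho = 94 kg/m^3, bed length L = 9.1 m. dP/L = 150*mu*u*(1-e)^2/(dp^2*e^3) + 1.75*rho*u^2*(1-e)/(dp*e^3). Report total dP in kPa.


dp = 3.1 mm = 0.0031 m
Viscous term = 150*0.0249*0.322*(1-0.42)^2 / (0.0031^2*0.42^3) = 568239
Inertial term = 1.75*94*0.322^2*(1-0.42) / (0.0031*0.42^3) = 43072.1
dP/L = 568239 + 43072.1 = 611311 Pa/m
dP = 611311 * 9.1 / 1000 = 5563 kPa

5563 kPa


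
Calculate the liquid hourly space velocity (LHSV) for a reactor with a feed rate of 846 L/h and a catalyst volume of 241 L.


LHSV = volumetric feed rate / catalyst volume
= 846 L/h / 241 L
= 3.510 h^-1

3.510 h^-1


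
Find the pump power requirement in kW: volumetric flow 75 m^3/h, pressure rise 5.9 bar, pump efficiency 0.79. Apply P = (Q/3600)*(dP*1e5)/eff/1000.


Q = 75 / 3600 = 0.0208333 m^3/s
P = 0.0208333 * (5.9 * 1e5) / 0.79 / 1000 = 15.56

15.56 kW


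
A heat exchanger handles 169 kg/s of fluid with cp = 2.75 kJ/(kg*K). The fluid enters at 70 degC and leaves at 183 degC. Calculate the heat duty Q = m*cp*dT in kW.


Q = m_dot * cp * delta_T
delta_T = 183 - 70 = 113 K
Q = 169 * 2.75 * 113
= 464.75 * 113
= 52516.75 kW

52516.75 kW


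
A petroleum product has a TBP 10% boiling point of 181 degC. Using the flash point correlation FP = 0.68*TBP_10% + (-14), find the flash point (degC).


FP = 0.68 * 181 + (-14) = 109.08

109.08 degC


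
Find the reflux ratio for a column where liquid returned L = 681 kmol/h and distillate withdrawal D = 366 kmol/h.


Reflux ratio definition: R = L / D (liquid returned / distillate withdrawn)
L = 681 kmol/h, D = 366 kmol/h
R = 681 / 366 = 1.861

1.861


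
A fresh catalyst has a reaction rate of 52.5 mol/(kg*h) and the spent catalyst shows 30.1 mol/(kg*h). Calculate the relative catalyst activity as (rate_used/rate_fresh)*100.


Activity (%) = (rate_used / rate_fresh) * 100
rate_used = 30.1, rate_fresh = 52.5
= (30.1 / 52.5) * 100
= 0.5733 * 100 = 57.33

57.33 %


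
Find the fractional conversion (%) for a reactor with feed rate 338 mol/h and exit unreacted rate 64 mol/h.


X = (F_in - F_out) / F_in * 100
Moles reacted = 338 - 64 = 274
X = 274 / 338 * 100
= 0.8107 * 100
= 81.07 %

81.07 %


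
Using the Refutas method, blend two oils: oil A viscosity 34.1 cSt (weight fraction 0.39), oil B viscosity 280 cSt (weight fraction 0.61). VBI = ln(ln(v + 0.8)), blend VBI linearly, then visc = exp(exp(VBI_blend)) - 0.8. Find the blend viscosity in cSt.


Refutas method: VBN_i = 14.534*ln(ln(visc_i + 0.8)) + 10.975, blended linearly by mass fraction; since VBN is linear in VBI_i = ln(ln(visc_i + 0.8)) and the fractions sum to 1, blend VBI directly: visc = exp(exp(VBI_blend)) - 0.8
VBI_1 = ln(ln(34.1 + 0.8)) = 1.26765
VBI_2 = ln(ln(280 + 0.8)) = 1.72947
VBI_blend = 0.39 * 1.26765 + 0.61 * 1.72947 = 1.54936
visc_blend = exp(exp(1.54936)) - 0.8 = 110.1

110.1 cSt


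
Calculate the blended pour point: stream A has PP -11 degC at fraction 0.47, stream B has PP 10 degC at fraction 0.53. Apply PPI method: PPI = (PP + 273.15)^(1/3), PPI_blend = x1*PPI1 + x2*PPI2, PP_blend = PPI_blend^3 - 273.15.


PPI_1 = (-11 + 273.15)^(1/3) = 6.400049
PPI_2 = (10 + 273.15)^(1/3) = 6.566574
PPI_blend = 0.47 * 6.400049 + 0.53 * 6.566574 = 6.488307
PP_blend = 6.488307^3 - 273.15 = 273.1456 - 273.15 = 0

0 degC


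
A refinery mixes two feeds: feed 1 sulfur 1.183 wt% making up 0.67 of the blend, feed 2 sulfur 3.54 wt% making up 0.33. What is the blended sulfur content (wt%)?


Linear sulfur blending: S_blend = x1*S1 + x2*S2
Contribution 1: 0.67 * 1.183 = 0.79261 wt%
Contribution 2: 0.33 * 3.54 = 1.1682 wt%
S_blend = 0.79261 + 1.1682 = 1.96081

1.96081 wt%


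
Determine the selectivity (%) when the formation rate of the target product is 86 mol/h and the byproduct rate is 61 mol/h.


Selectivity = desired / (desired + undesired) * 100
Total products = 86 + 61 = 147 mol/h
S = 86 / 147 * 100
= 0.5850 * 100
= 58.50 %

58.50 %


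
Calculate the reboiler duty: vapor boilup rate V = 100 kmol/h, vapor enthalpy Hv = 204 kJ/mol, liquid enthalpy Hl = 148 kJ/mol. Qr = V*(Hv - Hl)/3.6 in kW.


Qr = 100 * (204 - 148) / 3.6 = 100 * 56 / 3.6 = 1556

1556 kW


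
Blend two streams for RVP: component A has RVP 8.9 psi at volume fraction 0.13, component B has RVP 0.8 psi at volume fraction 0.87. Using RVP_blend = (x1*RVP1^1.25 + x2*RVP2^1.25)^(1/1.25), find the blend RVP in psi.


Chevron index: RVP_blend = (sum xi*RVPi^1.25)^(1/1.25)
RVP^1.25 terms: 0.13 * 8.9^1.25 + 0.87 * 0.8^1.25 = 2.65663
RVP_blend = 2.65663^(1/1.25) = 2.185

2.185 psi


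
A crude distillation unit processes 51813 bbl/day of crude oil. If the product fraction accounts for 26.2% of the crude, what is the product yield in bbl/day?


Crude throughput = 51813 bbl/day
Fraction yield = 26.2%
yield = throughput * fraction / 100
yield = 51813 * 26.2 / 100 = 13575.006

13575.006 bbl/day


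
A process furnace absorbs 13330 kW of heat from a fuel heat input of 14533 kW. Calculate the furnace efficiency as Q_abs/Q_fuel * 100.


Furnace efficiency = Q_absorbed / Q_fuel * 100
= 13330 / 14533 * 100 = 91.72

91.72 %


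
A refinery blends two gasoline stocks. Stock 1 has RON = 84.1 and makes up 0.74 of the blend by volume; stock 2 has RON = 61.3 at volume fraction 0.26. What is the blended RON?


Linear blending: RON_blend = sum(vi * RONi)
Contribution 1: 0.74 * 84.1 = 62.234
Contribution 2: 0.26 * 61.3 = 15.938
RON_blend = 62.234 + 15.938 = 78.172

78.172


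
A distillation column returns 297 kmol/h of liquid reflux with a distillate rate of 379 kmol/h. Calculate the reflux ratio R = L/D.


Reflux ratio definition: R = L / D (liquid returned / distillate withdrawn)
L = 297 kmol/h, D = 379 kmol/h
R = 297 / 379 = 0.7836

0.7836


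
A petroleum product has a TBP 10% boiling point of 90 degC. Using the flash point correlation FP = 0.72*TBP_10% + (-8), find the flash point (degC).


FP = 0.72 * 90 + (-8) = 56.8

56.8 degC


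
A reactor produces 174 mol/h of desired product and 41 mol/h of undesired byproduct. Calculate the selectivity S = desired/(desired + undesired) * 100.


Selectivity = desired / (desired + undesired) * 100
Total products = 174 + 41 = 215 mol/h
S = 174 / 215 * 100
= 0.8093 * 100
= 80.93 %

80.93 %


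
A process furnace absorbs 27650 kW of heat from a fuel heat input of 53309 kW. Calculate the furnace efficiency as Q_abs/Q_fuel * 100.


Furnace efficiency = Q_absorbed / Q_fuel * 100
= 27650 / 53309 * 100 = 51.87

51.87 %


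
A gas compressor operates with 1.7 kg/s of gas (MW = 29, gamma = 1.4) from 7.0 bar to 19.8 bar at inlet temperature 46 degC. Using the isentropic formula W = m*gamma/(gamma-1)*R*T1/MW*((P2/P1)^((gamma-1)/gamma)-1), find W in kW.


Isentropic work: W = m*(gamma/(gamma-1))*(R*T1/MW)*((P2/P1)^((gamma-1)/gamma) - 1)
T1 = 46 + 273.15 = 319.15 K
Pressure ratio = 19.8 / 7.0 = 2.82857
Exponent = (1.4 - 1)/1.4 = 0.285714
(P2/P1)^exp - 1 = 2.82857^0.285714 - 1 = 0.345919
W = 1.7 * 1.4 / 0.4 * 8.314 * 319.15 / 29 * 0.345919 = 188.3

188.3 kW


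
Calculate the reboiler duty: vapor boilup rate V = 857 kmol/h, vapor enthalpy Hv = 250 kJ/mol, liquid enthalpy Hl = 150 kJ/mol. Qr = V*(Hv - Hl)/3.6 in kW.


Qr = 857 * (250 - 150) / 3.6 = 857 * 100 / 3.6 = 23810

23810 kW


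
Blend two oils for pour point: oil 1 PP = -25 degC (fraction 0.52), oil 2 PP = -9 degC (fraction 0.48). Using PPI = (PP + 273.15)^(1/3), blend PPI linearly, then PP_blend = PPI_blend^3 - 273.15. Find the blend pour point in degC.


PPI_1 = (-25 + 273.15)^(1/3) = 6.284028
PPI_2 = (-9 + 273.15)^(1/3) = 6.416283
PPI_blend = 0.52 * 6.284028 + 0.48 * 6.416283 = 6.34751
PP_blend = 6.34751^3 - 273.15 = 255.7468 - 273.15 = -17.4

-17.4 degC


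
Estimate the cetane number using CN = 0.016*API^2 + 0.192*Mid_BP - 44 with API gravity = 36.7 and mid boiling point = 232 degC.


CN = 0.016 * 36.7^2 + 0.192 * 232 - 44
CN = 21.55024 + 44.544 - 44 = 22.09424

22.09424


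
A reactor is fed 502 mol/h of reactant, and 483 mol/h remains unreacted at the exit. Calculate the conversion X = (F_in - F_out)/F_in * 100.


X = (F_in - F_out) / F_in * 100
Moles reacted = 502 - 483 = 19
X = 19 / 502 * 100
= 0.03785 * 100
= 3.785 %

3.785 %


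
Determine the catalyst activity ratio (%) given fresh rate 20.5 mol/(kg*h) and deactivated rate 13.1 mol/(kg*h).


Activity (%) = (rate_used / rate_fresh) * 100
rate_used = 13.1, rate_fresh = 20.5
= (13.1 / 20.5) * 100
= 0.6390 * 100 = 63.90

63.90 %


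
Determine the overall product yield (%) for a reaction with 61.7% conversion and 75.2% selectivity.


Overall yield = conversion (%) * selectivity (%) / 100
Conversion = 61.7%, Selectivity = 75.2%
Y = 61.7 * 75.2 / 100
= 46.3984 %

46.3984 %


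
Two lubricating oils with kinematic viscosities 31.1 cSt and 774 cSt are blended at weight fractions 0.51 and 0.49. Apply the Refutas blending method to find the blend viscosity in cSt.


Refutas method: VBN_i = 14.534*ln(ln(visc_i + 0.8)) + 10.975, blended linearly by mass fraction; since VBN is linear in VBI_i = ln(ln(visc_i + 0.8)) and the fractions sum to 1, blend VBI directly: visc = exp(exp(VBI_blend)) - 0.8
VBI_1 = ln(ln(31.1 + 0.8)) = 1.24202
VBI_2 = ln(ln(774 + 0.8)) = 1.89501
VBI_blend = 0.51 * 1.24202 + 0.49 * 1.89501 = 1.56199
visc_blend = exp(exp(1.56199)) - 0.8 = 116.9

116.9 cSt


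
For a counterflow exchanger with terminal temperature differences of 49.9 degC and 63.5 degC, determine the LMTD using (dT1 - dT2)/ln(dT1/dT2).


LMTD = (dT1 - dT2) / ln(dT1/dT2)
= (49.9 - 63.5) / ln(49.9 / 63.5) = -13.6 / -0.241019 = 56.43

56.43 degC


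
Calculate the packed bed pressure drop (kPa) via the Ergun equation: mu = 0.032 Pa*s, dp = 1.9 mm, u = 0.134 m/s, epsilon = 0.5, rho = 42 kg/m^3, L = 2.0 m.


dp = 1.9 mm = 0.0019 m
Viscous term = 150*0.032*0.134*(1-0.5)^2 / (0.0019^2*0.5^3) = 356343
Inertial term = 1.75*42*0.134^2*(1-0.5) / (0.0019*0.5^3) = 2778.45
dP/L = 356343 + 2778.45 = 359121 Pa/m
dP = 359121 * 2.0 / 1000 = 718.2 kPa

718.2 kPa


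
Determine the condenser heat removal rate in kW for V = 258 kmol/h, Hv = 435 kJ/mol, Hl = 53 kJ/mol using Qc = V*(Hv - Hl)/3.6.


Qc = 258 * (435 - 53) / 3.6 = 258 * 382 / 3.6 = 27380

27380 kW


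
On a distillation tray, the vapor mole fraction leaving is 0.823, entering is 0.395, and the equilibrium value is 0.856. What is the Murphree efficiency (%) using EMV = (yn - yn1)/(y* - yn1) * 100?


Murphree vapor efficiency: EMV = (y_n - y_(n-1)) / (y*_n - y_(n-1)) * 100
EMV = (0.823 - 0.395) / (0.856 - 0.395) * 100 = 0.428 / 0.461 * 100 = 92.84

92.84 %


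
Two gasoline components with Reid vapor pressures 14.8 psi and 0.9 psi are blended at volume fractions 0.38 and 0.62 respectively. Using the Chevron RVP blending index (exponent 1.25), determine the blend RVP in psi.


Chevron index: RVP_blend = (sum xi*RVPi^1.25)^(1/1.25)
RVP^1.25 terms: 0.38 * 14.8^1.25 + 0.62 * 0.9^1.25 = 11.5744
RVP_blend = 11.5744^(1/1.25) = 7.092

7.092 psi


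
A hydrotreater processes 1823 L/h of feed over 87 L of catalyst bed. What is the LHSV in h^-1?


LHSV = volumetric feed rate / catalyst volume
= 1823 L/h / 87 L
= 20.95 h^-1

20.95 h^-1


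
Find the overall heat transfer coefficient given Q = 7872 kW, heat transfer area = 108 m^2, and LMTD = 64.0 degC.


From Q = U*A*LMTD, U = Q / (A * LMTD)
U = 7872 / (108 * 64.0) = 7872 / 6912 = 1.139

1.139 kW/(m^2*K)


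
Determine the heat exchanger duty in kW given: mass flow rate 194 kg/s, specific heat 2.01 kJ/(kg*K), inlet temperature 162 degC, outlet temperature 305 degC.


Q = m_dot * cp * delta_T
delta_T = 305 - 162 = 143 K
Q = 194 * 2.01 * 143
= 389.94 * 143
= 55761.42 kW

55761.42 kW


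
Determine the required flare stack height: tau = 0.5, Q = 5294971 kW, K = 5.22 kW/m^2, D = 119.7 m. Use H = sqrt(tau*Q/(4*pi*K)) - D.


tau*Q/(4*pi*K) = 0.5 * 5294971 / (4 * pi * 5.22) = 40360.2
sqrt(40360.2) = 200.898
H = 200.898 - 119.7 = 81.20

81.20 m


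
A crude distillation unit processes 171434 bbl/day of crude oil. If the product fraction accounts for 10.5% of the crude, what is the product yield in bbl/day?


Crude throughput = 171434 bbl/day
Fraction yield = 10.5%
yield = throughput * fraction / 100
yield = 171434 * 10.5 / 100 = 18000.57

18000.57 bbl/day


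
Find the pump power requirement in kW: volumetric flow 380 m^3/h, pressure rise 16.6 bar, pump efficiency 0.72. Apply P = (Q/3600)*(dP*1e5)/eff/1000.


Q = 380 / 3600 = 0.105556 m^3/s
P = 0.105556 * (16.6 * 1e5) / 0.72 / 1000 = 243.4

243.4 kW


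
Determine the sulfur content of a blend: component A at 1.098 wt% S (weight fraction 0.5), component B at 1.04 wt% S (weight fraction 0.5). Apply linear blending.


Linear sulfur blending: S_blend = x1*S1 + x2*S2
Contribution 1: 0.5 * 1.098 = 0.549 wt%
Contribution 2: 0.5 * 1.04 = 0.52 wt%
S_blend = 0.549 + 0.52 = 1.069

1.069 wt%


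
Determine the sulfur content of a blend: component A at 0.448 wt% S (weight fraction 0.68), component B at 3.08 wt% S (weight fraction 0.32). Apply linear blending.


Linear sulfur blending: S_blend = x1*S1 + x2*S2
Contribution 1: 0.68 * 0.448 = 0.30464 wt%
Contribution 2: 0.32 * 3.08 = 0.9856 wt%
S_blend = 0.30464 + 0.9856 = 1.29024

1.29024 wt%


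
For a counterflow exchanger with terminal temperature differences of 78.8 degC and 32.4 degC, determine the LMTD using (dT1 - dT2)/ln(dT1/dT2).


LMTD = (dT1 - dT2) / ln(dT1/dT2)
= (78.8 - 32.4) / ln(78.8 / 32.4) = 46.4 / 0.888755 = 52.21

52.21 degC


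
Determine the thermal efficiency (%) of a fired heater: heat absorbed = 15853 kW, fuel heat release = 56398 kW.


Furnace efficiency = Q_absorbed / Q_fuel * 100
= 15853 / 56398 * 100 = 28.11

28.11 %


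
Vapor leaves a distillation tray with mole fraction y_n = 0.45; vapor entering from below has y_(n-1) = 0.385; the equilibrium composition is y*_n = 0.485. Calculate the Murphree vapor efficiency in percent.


Murphree vapor efficiency: EMV = (y_n - y_(n-1)) / (y*_n - y_(n-1)) * 100
EMV = (0.45 - 0.385) / (0.485 - 0.385) * 100 = 0.065 / 0.1 * 100 = 65.00

65.00 %


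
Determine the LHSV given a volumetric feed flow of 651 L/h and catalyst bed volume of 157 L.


LHSV = volumetric feed rate / catalyst volume
= 651 L/h / 157 L
= 4.146 h^-1

4.146 h^-1


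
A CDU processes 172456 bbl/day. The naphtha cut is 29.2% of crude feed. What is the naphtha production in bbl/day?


Crude throughput = 172456 bbl/day
Fraction yield = 29.2%
yield = throughput * fraction / 100
yield = 172456 * 29.2 / 100 = 50357.152

50357.152 bbl/day


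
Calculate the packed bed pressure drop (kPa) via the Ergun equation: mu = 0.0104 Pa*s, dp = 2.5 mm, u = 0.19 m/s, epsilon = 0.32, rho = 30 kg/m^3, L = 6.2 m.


dp = 2.5 mm = 0.0025 m
Viscous term = 150*0.0104*0.19*(1-0.32)^2 / (0.0025^2*0.32^3) = 669216
Inertial term = 1.75*30*0.19^2*(1-0.32) / (0.0025*0.32^3) = 15732.1
dP/L = 669216 + 15732.1 = 684948 Pa/m
dP = 684948 * 6.2 / 1000 = 4247 kPa

4247 kPa


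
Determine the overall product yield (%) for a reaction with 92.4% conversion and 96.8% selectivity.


Overall yield = conversion (%) * selectivity (%) / 100
Conversion = 92.4%, Selectivity = 96.8%
Y = 92.4 * 96.8 / 100
= 89.4432 %

89.4432 %


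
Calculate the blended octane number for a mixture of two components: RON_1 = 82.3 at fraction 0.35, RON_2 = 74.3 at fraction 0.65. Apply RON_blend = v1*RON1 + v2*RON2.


Linear blending: RON_blend = sum(vi * RONi)
Contribution 1: 0.35 * 82.3 = 28.805
Contribution 2: 0.65 * 74.3 = 48.295
RON_blend = 28.805 + 48.295 = 77.1

77.1


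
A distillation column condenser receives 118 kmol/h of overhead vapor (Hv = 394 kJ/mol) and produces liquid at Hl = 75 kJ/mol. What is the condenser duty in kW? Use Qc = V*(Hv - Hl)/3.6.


Qc = 118 * (394 - 75) / 3.6 = 118 * 319 / 3.6 = 10460

10460 kW


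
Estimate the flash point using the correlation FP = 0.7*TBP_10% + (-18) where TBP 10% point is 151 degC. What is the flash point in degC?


FP = 0.7 * 151 + (-18) = 87.7

87.7 degC


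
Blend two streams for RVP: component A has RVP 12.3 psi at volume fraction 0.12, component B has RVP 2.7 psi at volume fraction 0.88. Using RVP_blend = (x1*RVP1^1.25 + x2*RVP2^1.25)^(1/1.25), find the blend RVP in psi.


Chevron index: RVP_blend = (sum xi*RVPi^1.25)^(1/1.25)
RVP^1.25 terms: 0.12 * 12.3^1.25 + 0.88 * 2.7^1.25 = 5.80986
RVP_blend = 5.80986^(1/1.25) = 4.086

4.086 psi


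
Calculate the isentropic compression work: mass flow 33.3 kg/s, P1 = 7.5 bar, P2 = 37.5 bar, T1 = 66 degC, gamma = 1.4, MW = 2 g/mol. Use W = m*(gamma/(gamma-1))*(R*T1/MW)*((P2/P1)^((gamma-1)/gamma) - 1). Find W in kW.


Isentropic work: W = m*(gamma/(gamma-1))*(R*T1/MW)*((P2/P1)^((gamma-1)/gamma) - 1)
T1 = 66 + 273.15 = 339.15 K
Pressure ratio = 37.5 / 7.5 = 5
Exponent = (1.4 - 1)/1.4 = 0.285714
(P2/P1)^exp - 1 = 5^0.285714 - 1 = 0.583819
W = 33.3 * 1.4 / 0.4 * 8.314 * 339.15 / 2 * 0.583819 = 95930

95930 kW


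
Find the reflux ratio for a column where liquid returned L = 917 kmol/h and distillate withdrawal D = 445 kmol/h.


Reflux ratio definition: R = L / D (liquid returned / distillate withdrawn)
L = 917 kmol/h, D = 445 kmol/h
R = 917 / 445 = 2.061

2.061


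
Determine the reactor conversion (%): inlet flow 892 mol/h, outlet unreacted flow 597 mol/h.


X = (F_in - F_out) / F_in * 100
Moles reacted = 892 - 597 = 295
X = 295 / 892 * 100
= 0.3307 * 100
= 33.07 %

33.07 %


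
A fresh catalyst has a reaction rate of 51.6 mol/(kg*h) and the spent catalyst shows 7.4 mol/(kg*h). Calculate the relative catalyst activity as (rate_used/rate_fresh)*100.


Activity (%) = (rate_used / rate_fresh) * 100
rate_used = 7.4, rate_fresh = 51.6
= (7.4 / 51.6) * 100
= 0.1434 * 100 = 14.34

14.34 %


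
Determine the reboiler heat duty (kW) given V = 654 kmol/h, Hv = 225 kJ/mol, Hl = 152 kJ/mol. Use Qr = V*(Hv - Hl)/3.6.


Qr = 654 * (225 - 152) / 3.6 = 654 * 73 / 3.6 = 13260

13260 kW


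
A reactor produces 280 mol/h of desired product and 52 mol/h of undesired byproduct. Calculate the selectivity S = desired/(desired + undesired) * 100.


Selectivity = desired / (desired + undesired) * 100
Total products = 280 + 52 = 332 mol/h
S = 280 / 332 * 100
= 0.8434 * 100
= 84.34 %

84.34 %


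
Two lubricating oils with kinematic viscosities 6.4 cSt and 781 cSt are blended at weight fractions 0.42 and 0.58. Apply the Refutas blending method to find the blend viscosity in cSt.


Refutas method: VBN_i = 14.534*ln(ln(visc_i + 0.8)) + 10.975, blended linearly by mass fraction; since VBN is linear in VBI_i = ln(ln(visc_i + 0.8)) and the fractions sum to 1, blend VBI directly: visc = exp(exp(VBI_blend)) - 0.8
VBI_1 = ln(ln(6.4 + 0.8)) = 0.680103
VBI_2 = ln(ln(781 + 0.8)) = 1.89636
VBI_blend = 0.42 * 0.680103 + 0.58 * 1.89636 = 1.38553
visc_blend = exp(exp(1.38553)) - 0.8 = 53.63

53.63 cSt


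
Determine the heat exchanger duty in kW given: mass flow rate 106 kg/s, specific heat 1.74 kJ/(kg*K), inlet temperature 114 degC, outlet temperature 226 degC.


Q = m_dot * cp * delta_T
delta_T = 226 - 114 = 112 K
Q = 106 * 1.74 * 112
= 184.44 * 112
= 20657.28 kW

20657.28 kW


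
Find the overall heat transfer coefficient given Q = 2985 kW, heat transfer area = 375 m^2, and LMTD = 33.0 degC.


From Q = U*A*LMTD, U = Q / (A * LMTD)
U = 2985 / (375 * 33.0) = 2985 / 12375 = 0.2412

0.2412 kW/(m^2*K)


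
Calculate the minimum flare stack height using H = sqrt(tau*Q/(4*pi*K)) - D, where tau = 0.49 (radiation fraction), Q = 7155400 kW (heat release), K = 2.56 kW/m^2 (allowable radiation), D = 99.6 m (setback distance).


tau*Q/(4*pi*K) = 0.49 * 7155400 / (4 * pi * 2.56) = 108988
sqrt(108988) = 330.133
H = 330.133 - 99.6 = 230.5

230.5 m


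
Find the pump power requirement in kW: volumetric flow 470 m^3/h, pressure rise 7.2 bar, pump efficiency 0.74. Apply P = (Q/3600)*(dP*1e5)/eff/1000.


Q = 470 / 3600 = 0.130556 m^3/s
P = 0.130556 * (7.2 * 1e5) / 0.74 / 1000 = 127.0

127.0 kW


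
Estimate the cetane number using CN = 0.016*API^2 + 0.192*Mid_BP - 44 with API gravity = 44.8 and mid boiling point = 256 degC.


CN = 0.016 * 44.8^2 + 0.192 * 256 - 44
CN = 32.11264 + 49.152 - 44 = 37.26464

37.26464


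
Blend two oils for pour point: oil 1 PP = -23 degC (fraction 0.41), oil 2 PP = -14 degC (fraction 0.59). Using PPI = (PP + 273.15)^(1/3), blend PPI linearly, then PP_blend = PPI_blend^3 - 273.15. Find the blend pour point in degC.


PPI_1 = (-23 + 273.15)^(1/3) = 6.300865
PPI_2 = (-14 + 273.15)^(1/3) = 6.375541
PPI_blend = 0.41 * 6.300865 + 0.59 * 6.375541 = 6.344924
PP_blend = 6.344924^3 - 273.15 = 255.4343 - 273.15 = -17.72

-17.72 degC


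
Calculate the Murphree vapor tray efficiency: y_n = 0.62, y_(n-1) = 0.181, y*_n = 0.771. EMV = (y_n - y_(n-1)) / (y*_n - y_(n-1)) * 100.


Murphree vapor efficiency: EMV = (y_n - y_(n-1)) / (y*_n - y_(n-1)) * 100
EMV = (0.62 - 0.181) / (0.771 - 0.181) * 100 = 0.439 / 0.59 * 100 = 74.41

74.41 %


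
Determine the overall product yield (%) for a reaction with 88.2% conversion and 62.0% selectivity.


Overall yield = conversion (%) * selectivity (%) / 100
Conversion = 88.2%, Selectivity = 62.0%
Y = 88.2 * 62.0 / 100
= 54.684 %

54.684 %


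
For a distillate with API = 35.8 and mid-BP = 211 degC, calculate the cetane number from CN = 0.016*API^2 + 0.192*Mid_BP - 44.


CN = 0.016 * 35.8^2 + 0.192 * 211 - 44
CN = 20.50624 + 40.512 - 44 = 17.01824

17.01824


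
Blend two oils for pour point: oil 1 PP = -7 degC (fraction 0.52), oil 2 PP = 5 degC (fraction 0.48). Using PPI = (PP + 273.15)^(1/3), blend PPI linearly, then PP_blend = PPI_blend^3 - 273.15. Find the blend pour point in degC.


PPI_1 = (-7 + 273.15)^(1/3) = 6.432436
PPI_2 = (5 + 273.15)^(1/3) = 6.527693
PPI_blend = 0.52 * 6.432436 + 0.48 * 6.527693 = 6.478159
PP_blend = 6.478159^3 - 273.15 = 271.8659 - 273.15 = -1.28

-1.28 degC


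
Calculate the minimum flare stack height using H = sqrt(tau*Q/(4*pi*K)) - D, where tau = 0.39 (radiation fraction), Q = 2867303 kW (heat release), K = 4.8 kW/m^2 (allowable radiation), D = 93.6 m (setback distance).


tau*Q/(4*pi*K) = 0.39 * 2867303 / (4 * pi * 4.8) = 18539
sqrt(18539) = 136.158
H = 136.158 - 93.6 = 42.56

42.56 m


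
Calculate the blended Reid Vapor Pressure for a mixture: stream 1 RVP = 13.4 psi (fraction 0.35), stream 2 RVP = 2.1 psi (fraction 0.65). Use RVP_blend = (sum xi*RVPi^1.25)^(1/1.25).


Chevron index: RVP_blend = (sum xi*RVPi^1.25)^(1/1.25)
RVP^1.25 terms: 0.35 * 13.4^1.25 + 0.65 * 2.1^1.25 = 10.6164
RVP_blend = 10.6164^(1/1.25) = 6.619

6.619 psi


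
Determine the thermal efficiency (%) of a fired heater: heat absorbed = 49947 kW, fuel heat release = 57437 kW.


Furnace efficiency = Q_absorbed / Q_fuel * 100
= 49947 / 57437 * 100 = 86.96

86.96 %


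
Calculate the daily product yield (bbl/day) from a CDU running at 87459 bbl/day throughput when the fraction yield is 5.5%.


Crude throughput = 87459 bbl/day
Fraction yield = 5.5%
yield = throughput * fraction / 100
yield = 87459 * 5.5 / 100 = 4810.245

4810.245 bbl/day


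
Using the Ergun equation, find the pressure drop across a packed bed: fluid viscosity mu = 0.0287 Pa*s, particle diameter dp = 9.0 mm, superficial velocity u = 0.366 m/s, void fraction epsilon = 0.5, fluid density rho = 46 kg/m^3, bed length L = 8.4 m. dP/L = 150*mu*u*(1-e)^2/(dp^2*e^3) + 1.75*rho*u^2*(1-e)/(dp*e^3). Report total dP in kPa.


dp = 9.0 mm = 0.009 m
Viscous term = 150*0.0287*0.366*(1-0.5)^2 / (0.009^2*0.5^3) = 38904.4
Inertial term = 1.75*46*0.366^2*(1-0.5) / (0.009*0.5^3) = 4792.65
dP/L = 38904.4 + 4792.65 = 43697.1 Pa/m
dP = 43697.1 * 8.4 / 1000 = 367.1 kPa

367.1 kPa


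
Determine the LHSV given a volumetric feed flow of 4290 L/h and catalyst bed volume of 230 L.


LHSV = volumetric feed rate / catalyst volume
= 4290 L/h / 230 L
= 18.65 h^-1

18.65 h^-1


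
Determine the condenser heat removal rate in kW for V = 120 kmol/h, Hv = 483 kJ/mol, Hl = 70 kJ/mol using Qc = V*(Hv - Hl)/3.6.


Qc = 120 * (483 - 70) / 3.6 = 120 * 413 / 3.6 = 13770

13770 kW


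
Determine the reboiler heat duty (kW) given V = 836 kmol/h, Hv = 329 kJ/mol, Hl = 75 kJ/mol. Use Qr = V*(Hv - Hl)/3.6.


Qr = 836 * (329 - 75) / 3.6 = 836 * 254 / 3.6 = 58980

58980 kW


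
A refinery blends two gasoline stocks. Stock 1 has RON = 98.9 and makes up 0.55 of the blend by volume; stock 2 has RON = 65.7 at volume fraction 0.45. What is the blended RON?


Linear blending: RON_blend = sum(vi * RONi)
Contribution 1: 0.55 * 98.9 = 54.395
Contribution 2: 0.45 * 65.7 = 29.565
RON_blend = 54.395 + 29.565 = 83.96

83.96


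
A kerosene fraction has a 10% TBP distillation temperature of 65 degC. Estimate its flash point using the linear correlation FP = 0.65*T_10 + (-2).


FP = 0.65 * 65 + (-2) = 40.25

40.25 degC


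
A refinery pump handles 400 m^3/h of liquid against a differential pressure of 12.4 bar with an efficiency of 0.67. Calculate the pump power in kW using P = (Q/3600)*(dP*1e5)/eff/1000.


Q = 400 / 3600 = 0.111111 m^3/s
P = 0.111111 * (12.4 * 1e5) / 0.67 / 1000 = 205.6

205.6 kW


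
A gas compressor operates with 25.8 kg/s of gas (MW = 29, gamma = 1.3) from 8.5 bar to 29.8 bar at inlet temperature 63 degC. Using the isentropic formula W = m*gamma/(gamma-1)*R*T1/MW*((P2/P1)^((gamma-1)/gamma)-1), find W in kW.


Isentropic work: W = m*(gamma/(gamma-1))*(R*T1/MW)*((P2/P1)^((gamma-1)/gamma) - 1)
T1 = 63 + 273.15 = 336.15 K
Pressure ratio = 29.8 / 8.5 = 3.50588
Exponent = (1.3 - 1)/1.3 = 0.230769
(P2/P1)^exp - 1 = 3.50588^0.230769 - 1 = 0.335741
W = 25.8 * 1.3 / 0.3 * 8.314 * 336.15 / 29 * 0.335741 = 3617

3617 kW


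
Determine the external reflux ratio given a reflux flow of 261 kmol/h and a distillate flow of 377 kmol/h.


Reflux ratio definition: R = L / D (liquid returned / distillate withdrawn)
L = 261 kmol/h, D = 377 kmol/h
R = 261 / 377 = 0.6923

0.6923


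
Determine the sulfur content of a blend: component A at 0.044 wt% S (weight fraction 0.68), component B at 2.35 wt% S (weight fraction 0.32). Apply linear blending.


Linear sulfur blending: S_blend = x1*S1 + x2*S2
Contribution 1: 0.68 * 0.044 = 0.02992 wt%
Contribution 2: 0.32 * 2.35 = 0.752 wt%
S_blend = 0.02992 + 0.752 = 0.78192

0.78192 wt%


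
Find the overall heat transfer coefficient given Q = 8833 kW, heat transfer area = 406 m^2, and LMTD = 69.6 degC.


From Q = U*A*LMTD, U = Q / (A * LMTD)
U = 8833 / (406 * 69.6) = 8833 / 28257.6 = 0.3126

0.3126 kW/(m^2*K)


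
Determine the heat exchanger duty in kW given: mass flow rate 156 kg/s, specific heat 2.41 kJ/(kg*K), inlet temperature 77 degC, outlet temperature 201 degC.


Q = m_dot * cp * delta_T
delta_T = 201 - 77 = 124 K
Q = 156 * 2.41 * 124
= 375.96 * 124
= 46619.04 kW

46619.04 kW


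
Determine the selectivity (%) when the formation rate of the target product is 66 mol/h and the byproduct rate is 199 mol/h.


Selectivity = desired / (desired + undesired) * 100
Total products = 66 + 199 = 265 mol/h
S = 66 / 265 * 100
= 0.2491 * 100
= 24.91 %

24.91 %


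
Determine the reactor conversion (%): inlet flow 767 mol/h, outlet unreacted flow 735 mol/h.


X = (F_in - F_out) / F_in * 100
Moles reacted = 767 - 735 = 32
X = 32 / 767 * 100
= 0.04172 * 100
= 4.172 %

4.172 %


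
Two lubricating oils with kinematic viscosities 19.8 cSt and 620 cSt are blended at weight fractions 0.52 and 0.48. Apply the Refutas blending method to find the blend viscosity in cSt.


Refutas method: VBN_i = 14.534*ln(ln(visc_i + 0.8)) + 10.975, blended linearly by mass fraction; since VBN is linear in VBI_i = ln(ln(visc_i + 0.8)) and the fractions sum to 1, blend VBI directly: visc = exp(exp(VBI_blend)) - 0.8
VBI_1 = ln(ln(19.8 + 0.8)) = 1.10701
VBI_2 = ln(ln(620 + 0.8)) = 1.86113
VBI_blend = 0.52 * 1.10701 + 0.48 * 1.86113 = 1.46899
visc_blend = exp(exp(1.46899)) - 0.8 = 76.28

76.28 cSt


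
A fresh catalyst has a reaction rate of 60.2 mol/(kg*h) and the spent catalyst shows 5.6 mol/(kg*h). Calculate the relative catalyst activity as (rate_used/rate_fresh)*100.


Activity (%) = (rate_used / rate_fresh) * 100
rate_used = 5.6, rate_fresh = 60.2
= (5.6 / 60.2) * 100
= 0.09302 * 100 = 9.302

9.302 %


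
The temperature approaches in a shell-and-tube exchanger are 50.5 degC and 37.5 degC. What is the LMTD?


LMTD = (dT1 - dT2) / ln(dT1/dT2)
= (50.5 - 37.5) / ln(50.5 / 37.5) = 13 / 0.297632 = 43.68

43.68 degC


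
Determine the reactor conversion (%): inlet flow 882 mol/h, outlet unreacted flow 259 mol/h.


X = (F_in - F_out) / F_in * 100
Moles reacted = 882 - 259 = 623
X = 623 / 882 * 100
= 0.7063 * 100
= 70.63 %

70.63 %


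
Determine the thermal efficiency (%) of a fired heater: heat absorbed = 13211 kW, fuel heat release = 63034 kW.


Furnace efficiency = Q_absorbed / Q_fuel * 100
= 13211 / 63034 * 100 = 20.96

20.96 %


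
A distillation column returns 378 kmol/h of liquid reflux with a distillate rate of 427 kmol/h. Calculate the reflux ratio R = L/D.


Reflux ratio definition: R = L / D (liquid returned / distillate withdrawn)
L = 378 kmol/h, D = 427 kmol/h
R = 378 / 427 = 0.8852

0.8852


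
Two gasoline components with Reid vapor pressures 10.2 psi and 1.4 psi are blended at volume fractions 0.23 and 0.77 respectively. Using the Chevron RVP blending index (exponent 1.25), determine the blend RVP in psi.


Chevron index: RVP_blend = (sum xi*RVPi^1.25)^(1/1.25)
RVP^1.25 terms: 0.23 * 10.2^1.25 + 0.77 * 1.4^1.25 = 5.36515
RVP_blend = 5.36515^(1/1.25) = 3.834

3.834 psi


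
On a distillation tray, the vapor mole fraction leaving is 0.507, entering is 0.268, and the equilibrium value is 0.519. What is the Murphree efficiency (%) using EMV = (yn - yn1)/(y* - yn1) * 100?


Murphree vapor efficiency: EMV = (y_n - y_(n-1)) / (y*_n - y_(n-1)) * 100
EMV = (0.507 - 0.268) / (0.519 - 0.268) * 100 = 0.239 / 0.251 * 100 = 95.22

95.22 %


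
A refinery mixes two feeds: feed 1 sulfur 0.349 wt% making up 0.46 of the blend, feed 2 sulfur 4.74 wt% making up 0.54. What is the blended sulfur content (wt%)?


Linear sulfur blending: S_blend = x1*S1 + x2*S2
Contribution 1: 0.46 * 0.349 = 0.16054 wt%
Contribution 2: 0.54 * 4.74 = 2.5596 wt%
S_blend = 0.16054 + 2.5596 = 2.72014

2.72014 wt%


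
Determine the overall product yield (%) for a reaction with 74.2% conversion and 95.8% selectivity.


Overall yield = conversion (%) * selectivity (%) / 100
Conversion = 74.2%, Selectivity = 95.8%
Y = 74.2 * 95.8 / 100
= 71.0836 %

71.0836 %


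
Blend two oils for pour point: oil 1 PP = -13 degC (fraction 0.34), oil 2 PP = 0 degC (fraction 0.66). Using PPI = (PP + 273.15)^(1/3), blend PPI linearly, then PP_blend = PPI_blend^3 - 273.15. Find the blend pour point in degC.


PPI_1 = (-13 + 273.15)^(1/3) = 6.383731
PPI_2 = (0 + 273.15)^(1/3) = 6.488342
PPI_blend = 0.34 * 6.383731 + 0.66 * 6.488342 = 6.452774
PP_blend = 6.452774^3 - 273.15 = 268.6825 - 273.15 = -4.47

-4.47 degC


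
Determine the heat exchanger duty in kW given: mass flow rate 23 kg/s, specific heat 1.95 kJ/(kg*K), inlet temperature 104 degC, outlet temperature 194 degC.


Q = m_dot * cp * delta_T
delta_T = 194 - 104 = 90 K
Q = 23 * 1.95 * 90
= 44.85 * 90
= 4036.5 kW

4036.5 kW


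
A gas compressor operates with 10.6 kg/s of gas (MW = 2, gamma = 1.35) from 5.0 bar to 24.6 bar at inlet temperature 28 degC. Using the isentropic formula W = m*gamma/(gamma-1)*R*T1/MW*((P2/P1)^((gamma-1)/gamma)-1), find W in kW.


Isentropic work: W = m*(gamma/(gamma-1))*(R*T1/MW)*((P2/P1)^((gamma-1)/gamma) - 1)
T1 = 28 + 273.15 = 301.15 K
Pressure ratio = 24.6 / 5.0 = 4.92
Exponent = (1.35 - 1)/1.35 = 0.259259
(P2/P1)^exp - 1 = 4.92^0.259259 - 1 = 0.511465
W = 10.6 * 1.35 / 0.35 * 8.314 * 301.15 / 2 * 0.511465 = 26180

26180 kW


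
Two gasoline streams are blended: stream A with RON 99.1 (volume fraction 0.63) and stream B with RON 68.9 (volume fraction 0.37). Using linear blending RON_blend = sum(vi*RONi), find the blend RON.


Linear blending: RON_blend = sum(vi * RONi)
Contribution 1: 0.63 * 99.1 = 62.433
Contribution 2: 0.37 * 68.9 = 25.493
RON_blend = 62.433 + 25.493 = 87.926

87.926


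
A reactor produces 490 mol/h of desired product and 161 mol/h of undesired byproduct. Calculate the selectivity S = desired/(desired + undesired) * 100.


Selectivity = desired / (desired + undesired) * 100
Total products = 490 + 161 = 651 mol/h
S = 490 / 651 * 100
= 0.7527 * 100
= 75.27 %

75.27 %


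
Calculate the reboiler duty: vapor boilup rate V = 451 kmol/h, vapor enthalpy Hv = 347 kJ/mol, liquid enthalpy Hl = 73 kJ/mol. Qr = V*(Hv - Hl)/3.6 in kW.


Qr = 451 * (347 - 73) / 3.6 = 451 * 274 / 3.6 = 34330

34330 kW


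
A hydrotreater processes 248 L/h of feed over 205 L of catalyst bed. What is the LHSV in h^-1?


LHSV = volumetric feed rate / catalyst volume
= 248 L/h / 205 L
= 1.210 h^-1

1.210 h^-1
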